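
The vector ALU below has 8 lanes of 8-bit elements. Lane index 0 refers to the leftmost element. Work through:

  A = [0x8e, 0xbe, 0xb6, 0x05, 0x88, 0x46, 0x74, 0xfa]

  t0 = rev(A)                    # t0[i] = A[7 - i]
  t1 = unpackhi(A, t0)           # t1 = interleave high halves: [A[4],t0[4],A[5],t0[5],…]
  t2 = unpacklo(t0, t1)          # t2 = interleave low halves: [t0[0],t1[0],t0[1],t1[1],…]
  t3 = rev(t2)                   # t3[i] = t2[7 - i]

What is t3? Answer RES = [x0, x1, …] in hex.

RES = [ 0xb6  0x88  0x46  0x46  0x05  0x74  0x88  0xfa ]

t0 = [0xfa, 0x74, 0x46, 0x88, 0x05, 0xb6, 0xbe, 0x8e]
t1 = [0x88, 0x05, 0x46, 0xb6, 0x74, 0xbe, 0xfa, 0x8e]
t2 = [0xfa, 0x88, 0x74, 0x05, 0x46, 0x46, 0x88, 0xb6]
t3 = [0xb6, 0x88, 0x46, 0x46, 0x05, 0x74, 0x88, 0xfa]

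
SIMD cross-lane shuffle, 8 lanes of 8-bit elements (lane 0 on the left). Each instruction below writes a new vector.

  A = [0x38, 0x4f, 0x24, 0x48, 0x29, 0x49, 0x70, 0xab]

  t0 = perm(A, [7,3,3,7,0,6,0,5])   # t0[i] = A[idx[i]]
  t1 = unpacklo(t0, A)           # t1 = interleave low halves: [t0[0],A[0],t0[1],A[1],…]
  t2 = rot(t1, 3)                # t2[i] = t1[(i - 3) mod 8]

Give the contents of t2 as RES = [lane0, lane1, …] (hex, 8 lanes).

t0 = [0xab, 0x48, 0x48, 0xab, 0x38, 0x70, 0x38, 0x49]
t1 = [0xab, 0x38, 0x48, 0x4f, 0x48, 0x24, 0xab, 0x48]
t2 = [0x24, 0xab, 0x48, 0xab, 0x38, 0x48, 0x4f, 0x48]

RES = [0x24, 0xab, 0x48, 0xab, 0x38, 0x48, 0x4f, 0x48]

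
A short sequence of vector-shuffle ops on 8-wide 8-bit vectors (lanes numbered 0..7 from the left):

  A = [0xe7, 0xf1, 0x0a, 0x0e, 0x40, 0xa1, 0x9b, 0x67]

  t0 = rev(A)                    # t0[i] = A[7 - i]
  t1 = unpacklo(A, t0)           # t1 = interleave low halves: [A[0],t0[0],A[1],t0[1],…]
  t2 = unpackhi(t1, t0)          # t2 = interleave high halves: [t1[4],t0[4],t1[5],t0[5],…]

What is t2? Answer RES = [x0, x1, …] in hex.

RES = [0x0a, 0x0e, 0xa1, 0x0a, 0x0e, 0xf1, 0x40, 0xe7]

→ t0 |67|9b|a1|40|0e|0a|f1|e7|
→ t1 |e7|67|f1|9b|0a|a1|0e|40|
→ t2 |0a|0e|a1|0a|0e|f1|40|e7|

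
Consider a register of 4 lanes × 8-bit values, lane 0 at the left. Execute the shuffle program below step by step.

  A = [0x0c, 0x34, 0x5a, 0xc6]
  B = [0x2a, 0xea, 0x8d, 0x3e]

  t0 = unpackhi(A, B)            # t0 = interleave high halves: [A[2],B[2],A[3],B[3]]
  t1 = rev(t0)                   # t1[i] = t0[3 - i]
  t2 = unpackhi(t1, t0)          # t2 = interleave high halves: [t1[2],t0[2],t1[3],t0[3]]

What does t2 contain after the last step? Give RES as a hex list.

RES = [0x8d, 0xc6, 0x5a, 0x3e]

→ t0 |5a|8d|c6|3e|
→ t1 |3e|c6|8d|5a|
→ t2 |8d|c6|5a|3e|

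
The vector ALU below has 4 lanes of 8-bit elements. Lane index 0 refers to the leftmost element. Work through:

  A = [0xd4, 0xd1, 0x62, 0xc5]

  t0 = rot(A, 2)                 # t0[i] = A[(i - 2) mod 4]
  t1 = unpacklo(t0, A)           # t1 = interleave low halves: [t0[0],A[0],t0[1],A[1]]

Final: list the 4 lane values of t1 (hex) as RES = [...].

t0 = [0x62, 0xc5, 0xd4, 0xd1]
t1 = [0x62, 0xd4, 0xc5, 0xd1]

RES = [ 0x62  0xd4  0xc5  0xd1 ]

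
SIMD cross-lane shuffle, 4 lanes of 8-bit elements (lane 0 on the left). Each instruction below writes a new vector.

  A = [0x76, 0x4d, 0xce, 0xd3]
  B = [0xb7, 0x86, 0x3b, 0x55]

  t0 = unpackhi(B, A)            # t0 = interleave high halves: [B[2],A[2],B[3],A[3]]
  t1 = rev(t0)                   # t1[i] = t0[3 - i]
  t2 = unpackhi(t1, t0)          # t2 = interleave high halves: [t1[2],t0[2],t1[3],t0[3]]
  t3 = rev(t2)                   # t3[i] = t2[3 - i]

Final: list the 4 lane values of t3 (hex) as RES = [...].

RES = [0xd3, 0x3b, 0x55, 0xce]

→ t0 |3b|ce|55|d3|
→ t1 |d3|55|ce|3b|
→ t2 |ce|55|3b|d3|
→ t3 |d3|3b|55|ce|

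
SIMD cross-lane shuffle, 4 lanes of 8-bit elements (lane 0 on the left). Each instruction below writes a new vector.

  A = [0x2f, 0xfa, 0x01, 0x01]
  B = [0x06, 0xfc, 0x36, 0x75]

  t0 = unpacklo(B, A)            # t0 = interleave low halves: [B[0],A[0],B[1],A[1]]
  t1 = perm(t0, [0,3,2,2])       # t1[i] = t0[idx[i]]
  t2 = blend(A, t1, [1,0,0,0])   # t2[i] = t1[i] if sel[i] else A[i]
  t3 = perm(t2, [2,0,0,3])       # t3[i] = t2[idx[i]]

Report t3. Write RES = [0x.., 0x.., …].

RES = [ 0x01  0x06  0x06  0x01 ]

t0 = [0x06, 0x2f, 0xfc, 0xfa]
t1 = [0x06, 0xfa, 0xfc, 0xfc]
t2 = [0x06, 0xfa, 0x01, 0x01]
t3 = [0x01, 0x06, 0x06, 0x01]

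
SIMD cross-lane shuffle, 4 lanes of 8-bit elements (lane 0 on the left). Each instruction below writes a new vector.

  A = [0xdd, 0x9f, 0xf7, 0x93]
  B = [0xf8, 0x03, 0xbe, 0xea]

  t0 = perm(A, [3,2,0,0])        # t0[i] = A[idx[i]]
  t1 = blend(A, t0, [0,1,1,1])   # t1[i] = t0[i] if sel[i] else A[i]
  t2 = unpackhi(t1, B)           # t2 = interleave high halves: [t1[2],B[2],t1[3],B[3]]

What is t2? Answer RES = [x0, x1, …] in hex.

→ t0 |93|f7|dd|dd|
→ t1 |dd|f7|dd|dd|
→ t2 |dd|be|dd|ea|

RES = [0xdd, 0xbe, 0xdd, 0xea]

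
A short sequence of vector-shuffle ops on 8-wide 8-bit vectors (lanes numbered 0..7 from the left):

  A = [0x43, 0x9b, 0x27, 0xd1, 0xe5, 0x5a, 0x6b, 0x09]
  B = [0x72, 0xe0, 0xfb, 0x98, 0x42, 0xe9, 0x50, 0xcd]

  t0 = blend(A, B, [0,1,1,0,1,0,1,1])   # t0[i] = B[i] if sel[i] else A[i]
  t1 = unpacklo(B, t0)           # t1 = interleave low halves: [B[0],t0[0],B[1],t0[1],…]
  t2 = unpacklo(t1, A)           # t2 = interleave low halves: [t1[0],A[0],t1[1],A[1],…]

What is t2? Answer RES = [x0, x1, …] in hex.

RES = [0x72, 0x43, 0x43, 0x9b, 0xe0, 0x27, 0xe0, 0xd1]

t0 = [0x43, 0xe0, 0xfb, 0xd1, 0x42, 0x5a, 0x50, 0xcd]
t1 = [0x72, 0x43, 0xe0, 0xe0, 0xfb, 0xfb, 0x98, 0xd1]
t2 = [0x72, 0x43, 0x43, 0x9b, 0xe0, 0x27, 0xe0, 0xd1]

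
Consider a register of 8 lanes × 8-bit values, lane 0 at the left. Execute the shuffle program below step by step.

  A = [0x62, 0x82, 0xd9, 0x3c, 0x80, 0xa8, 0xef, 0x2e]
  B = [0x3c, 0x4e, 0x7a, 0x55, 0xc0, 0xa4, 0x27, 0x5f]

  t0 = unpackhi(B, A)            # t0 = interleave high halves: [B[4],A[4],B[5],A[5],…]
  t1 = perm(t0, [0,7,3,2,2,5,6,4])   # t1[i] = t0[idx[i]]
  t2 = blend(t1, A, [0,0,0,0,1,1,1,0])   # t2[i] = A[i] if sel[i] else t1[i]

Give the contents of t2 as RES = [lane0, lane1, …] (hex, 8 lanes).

RES = [0xc0, 0x2e, 0xa8, 0xa4, 0x80, 0xa8, 0xef, 0x27]

t0 = [0xc0, 0x80, 0xa4, 0xa8, 0x27, 0xef, 0x5f, 0x2e]
t1 = [0xc0, 0x2e, 0xa8, 0xa4, 0xa4, 0xef, 0x5f, 0x27]
t2 = [0xc0, 0x2e, 0xa8, 0xa4, 0x80, 0xa8, 0xef, 0x27]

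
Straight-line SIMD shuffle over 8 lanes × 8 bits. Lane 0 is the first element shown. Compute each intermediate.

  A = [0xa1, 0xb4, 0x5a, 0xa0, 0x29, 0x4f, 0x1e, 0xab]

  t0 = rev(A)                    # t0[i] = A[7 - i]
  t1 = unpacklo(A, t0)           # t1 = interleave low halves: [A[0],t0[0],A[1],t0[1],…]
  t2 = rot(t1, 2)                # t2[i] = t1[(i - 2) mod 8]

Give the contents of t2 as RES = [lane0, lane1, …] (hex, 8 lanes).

RES = [0xa0, 0x29, 0xa1, 0xab, 0xb4, 0x1e, 0x5a, 0x4f]

  t0: ab 1e 4f 29 a0 5a b4 a1
  t1: a1 ab b4 1e 5a 4f a0 29
  t2: a0 29 a1 ab b4 1e 5a 4f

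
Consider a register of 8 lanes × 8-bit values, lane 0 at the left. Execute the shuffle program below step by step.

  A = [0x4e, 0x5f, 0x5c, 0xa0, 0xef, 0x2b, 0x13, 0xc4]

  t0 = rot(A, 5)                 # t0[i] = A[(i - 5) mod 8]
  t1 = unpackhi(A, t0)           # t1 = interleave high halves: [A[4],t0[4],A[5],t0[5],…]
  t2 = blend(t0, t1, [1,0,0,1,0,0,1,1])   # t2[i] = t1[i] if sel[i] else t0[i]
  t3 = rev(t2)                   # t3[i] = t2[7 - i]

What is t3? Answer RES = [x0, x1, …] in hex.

RES = [ 0x5c  0xc4  0x4e  0xc4  0x4e  0x2b  0xef  0xef ]

  t0: a0 ef 2b 13 c4 4e 5f 5c
  t1: ef c4 2b 4e 13 5f c4 5c
  t2: ef ef 2b 4e c4 4e c4 5c
  t3: 5c c4 4e c4 4e 2b ef ef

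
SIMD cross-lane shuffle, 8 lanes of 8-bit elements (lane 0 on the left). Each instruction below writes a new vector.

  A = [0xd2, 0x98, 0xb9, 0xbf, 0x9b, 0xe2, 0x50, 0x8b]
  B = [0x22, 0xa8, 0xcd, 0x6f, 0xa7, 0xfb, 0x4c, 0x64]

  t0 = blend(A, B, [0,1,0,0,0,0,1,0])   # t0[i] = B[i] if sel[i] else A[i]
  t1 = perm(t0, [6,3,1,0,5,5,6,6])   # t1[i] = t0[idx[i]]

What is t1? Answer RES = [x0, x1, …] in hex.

RES = [ 0x4c  0xbf  0xa8  0xd2  0xe2  0xe2  0x4c  0x4c ]

t0 = [0xd2, 0xa8, 0xb9, 0xbf, 0x9b, 0xe2, 0x4c, 0x8b]
t1 = [0x4c, 0xbf, 0xa8, 0xd2, 0xe2, 0xe2, 0x4c, 0x4c]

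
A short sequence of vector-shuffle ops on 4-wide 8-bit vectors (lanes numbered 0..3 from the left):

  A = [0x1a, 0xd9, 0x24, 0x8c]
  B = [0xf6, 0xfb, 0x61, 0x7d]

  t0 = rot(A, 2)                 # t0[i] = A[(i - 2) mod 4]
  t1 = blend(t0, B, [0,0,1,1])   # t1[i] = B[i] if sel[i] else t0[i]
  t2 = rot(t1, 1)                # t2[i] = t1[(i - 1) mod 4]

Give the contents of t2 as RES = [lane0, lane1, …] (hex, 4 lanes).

→ t0 |24|8c|1a|d9|
→ t1 |24|8c|61|7d|
→ t2 |7d|24|8c|61|

RES = [ 0x7d  0x24  0x8c  0x61 ]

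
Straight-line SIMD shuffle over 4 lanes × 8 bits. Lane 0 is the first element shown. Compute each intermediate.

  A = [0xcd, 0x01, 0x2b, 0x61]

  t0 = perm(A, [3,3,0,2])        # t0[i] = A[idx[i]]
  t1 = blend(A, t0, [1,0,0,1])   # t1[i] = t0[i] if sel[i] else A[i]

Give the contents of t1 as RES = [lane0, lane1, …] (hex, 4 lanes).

→ t0 |61|61|cd|2b|
→ t1 |61|01|2b|2b|

RES = [0x61, 0x01, 0x2b, 0x2b]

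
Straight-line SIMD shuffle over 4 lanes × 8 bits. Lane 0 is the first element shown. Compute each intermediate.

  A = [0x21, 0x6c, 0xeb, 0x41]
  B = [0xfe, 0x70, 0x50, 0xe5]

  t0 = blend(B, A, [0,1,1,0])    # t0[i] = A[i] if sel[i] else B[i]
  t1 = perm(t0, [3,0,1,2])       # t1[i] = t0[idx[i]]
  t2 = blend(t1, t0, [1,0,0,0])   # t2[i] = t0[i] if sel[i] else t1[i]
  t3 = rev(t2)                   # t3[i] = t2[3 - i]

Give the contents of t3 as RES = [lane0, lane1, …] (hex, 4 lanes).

→ t0 |fe|6c|eb|e5|
→ t1 |e5|fe|6c|eb|
→ t2 |fe|fe|6c|eb|
→ t3 |eb|6c|fe|fe|

RES = [ 0xeb  0x6c  0xfe  0xfe ]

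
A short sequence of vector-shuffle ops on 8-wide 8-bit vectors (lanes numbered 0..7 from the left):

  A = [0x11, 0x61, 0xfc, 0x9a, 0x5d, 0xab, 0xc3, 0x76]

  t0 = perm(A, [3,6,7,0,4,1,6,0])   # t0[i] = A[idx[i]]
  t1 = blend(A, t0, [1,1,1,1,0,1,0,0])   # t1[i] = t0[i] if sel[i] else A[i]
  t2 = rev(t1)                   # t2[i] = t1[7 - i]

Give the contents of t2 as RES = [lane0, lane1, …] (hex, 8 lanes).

RES = [0x76, 0xc3, 0x61, 0x5d, 0x11, 0x76, 0xc3, 0x9a]

  t0: 9a c3 76 11 5d 61 c3 11
  t1: 9a c3 76 11 5d 61 c3 76
  t2: 76 c3 61 5d 11 76 c3 9a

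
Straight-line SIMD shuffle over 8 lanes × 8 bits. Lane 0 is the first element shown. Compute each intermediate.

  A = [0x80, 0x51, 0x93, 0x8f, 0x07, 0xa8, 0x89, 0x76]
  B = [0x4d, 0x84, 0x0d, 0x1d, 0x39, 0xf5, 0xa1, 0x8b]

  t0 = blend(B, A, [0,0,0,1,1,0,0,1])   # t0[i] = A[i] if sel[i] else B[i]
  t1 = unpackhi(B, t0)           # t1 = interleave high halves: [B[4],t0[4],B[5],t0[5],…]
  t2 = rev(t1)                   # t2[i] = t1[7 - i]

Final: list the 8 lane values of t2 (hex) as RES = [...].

t0 = [0x4d, 0x84, 0x0d, 0x8f, 0x07, 0xf5, 0xa1, 0x76]
t1 = [0x39, 0x07, 0xf5, 0xf5, 0xa1, 0xa1, 0x8b, 0x76]
t2 = [0x76, 0x8b, 0xa1, 0xa1, 0xf5, 0xf5, 0x07, 0x39]

RES = [ 0x76  0x8b  0xa1  0xa1  0xf5  0xf5  0x07  0x39 ]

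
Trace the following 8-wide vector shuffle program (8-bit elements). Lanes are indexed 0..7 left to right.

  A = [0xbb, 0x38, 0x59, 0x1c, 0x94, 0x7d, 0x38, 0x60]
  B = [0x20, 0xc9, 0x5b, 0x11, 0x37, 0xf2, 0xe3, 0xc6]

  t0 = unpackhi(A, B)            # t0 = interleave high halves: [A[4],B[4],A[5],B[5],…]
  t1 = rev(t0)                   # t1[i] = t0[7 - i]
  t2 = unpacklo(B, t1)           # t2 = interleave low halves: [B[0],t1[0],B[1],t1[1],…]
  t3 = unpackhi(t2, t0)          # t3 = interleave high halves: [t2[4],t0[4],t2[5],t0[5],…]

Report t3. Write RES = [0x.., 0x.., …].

RES = [ 0x5b  0x38  0xe3  0xe3  0x11  0x60  0x38  0xc6 ]

t0 = [0x94, 0x37, 0x7d, 0xf2, 0x38, 0xe3, 0x60, 0xc6]
t1 = [0xc6, 0x60, 0xe3, 0x38, 0xf2, 0x7d, 0x37, 0x94]
t2 = [0x20, 0xc6, 0xc9, 0x60, 0x5b, 0xe3, 0x11, 0x38]
t3 = [0x5b, 0x38, 0xe3, 0xe3, 0x11, 0x60, 0x38, 0xc6]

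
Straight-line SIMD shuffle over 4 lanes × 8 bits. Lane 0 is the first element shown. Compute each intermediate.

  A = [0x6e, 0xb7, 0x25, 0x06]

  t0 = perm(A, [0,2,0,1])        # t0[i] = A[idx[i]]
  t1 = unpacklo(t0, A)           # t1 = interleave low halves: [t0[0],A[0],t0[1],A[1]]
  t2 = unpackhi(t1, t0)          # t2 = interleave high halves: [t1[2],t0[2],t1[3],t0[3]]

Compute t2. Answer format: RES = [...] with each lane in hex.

RES = [0x25, 0x6e, 0xb7, 0xb7]

  t0: 6e 25 6e b7
  t1: 6e 6e 25 b7
  t2: 25 6e b7 b7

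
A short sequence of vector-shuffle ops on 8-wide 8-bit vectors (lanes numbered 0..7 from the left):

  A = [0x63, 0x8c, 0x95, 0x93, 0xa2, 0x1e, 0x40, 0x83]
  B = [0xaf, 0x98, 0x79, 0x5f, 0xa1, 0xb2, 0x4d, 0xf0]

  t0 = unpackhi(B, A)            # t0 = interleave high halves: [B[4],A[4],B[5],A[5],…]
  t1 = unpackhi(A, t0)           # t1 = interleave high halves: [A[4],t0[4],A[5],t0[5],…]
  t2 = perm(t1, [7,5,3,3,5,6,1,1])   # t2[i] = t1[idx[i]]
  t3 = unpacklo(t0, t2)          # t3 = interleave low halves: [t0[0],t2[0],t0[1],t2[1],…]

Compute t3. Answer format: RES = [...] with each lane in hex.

t0 = [0xa1, 0xa2, 0xb2, 0x1e, 0x4d, 0x40, 0xf0, 0x83]
t1 = [0xa2, 0x4d, 0x1e, 0x40, 0x40, 0xf0, 0x83, 0x83]
t2 = [0x83, 0xf0, 0x40, 0x40, 0xf0, 0x83, 0x4d, 0x4d]
t3 = [0xa1, 0x83, 0xa2, 0xf0, 0xb2, 0x40, 0x1e, 0x40]

RES = [0xa1, 0x83, 0xa2, 0xf0, 0xb2, 0x40, 0x1e, 0x40]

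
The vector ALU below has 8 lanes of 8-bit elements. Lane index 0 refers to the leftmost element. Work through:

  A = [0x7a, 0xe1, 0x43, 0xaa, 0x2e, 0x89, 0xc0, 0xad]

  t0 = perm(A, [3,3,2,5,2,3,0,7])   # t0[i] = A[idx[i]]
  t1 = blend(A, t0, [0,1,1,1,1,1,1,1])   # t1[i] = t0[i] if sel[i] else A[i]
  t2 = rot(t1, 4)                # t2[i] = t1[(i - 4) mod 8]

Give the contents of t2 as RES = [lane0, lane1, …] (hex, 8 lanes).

  t0: aa aa 43 89 43 aa 7a ad
  t1: 7a aa 43 89 43 aa 7a ad
  t2: 43 aa 7a ad 7a aa 43 89

RES = [ 0x43  0xaa  0x7a  0xad  0x7a  0xaa  0x43  0x89 ]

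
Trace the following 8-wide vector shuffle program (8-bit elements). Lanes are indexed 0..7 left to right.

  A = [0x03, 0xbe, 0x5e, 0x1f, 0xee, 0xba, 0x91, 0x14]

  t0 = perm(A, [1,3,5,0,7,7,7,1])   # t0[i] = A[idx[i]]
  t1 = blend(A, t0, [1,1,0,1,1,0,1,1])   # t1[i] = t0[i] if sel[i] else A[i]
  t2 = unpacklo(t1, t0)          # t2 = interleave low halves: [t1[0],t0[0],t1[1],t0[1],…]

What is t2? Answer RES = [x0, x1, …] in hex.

→ t0 |be|1f|ba|03|14|14|14|be|
→ t1 |be|1f|5e|03|14|ba|14|be|
→ t2 |be|be|1f|1f|5e|ba|03|03|

RES = [0xbe, 0xbe, 0x1f, 0x1f, 0x5e, 0xba, 0x03, 0x03]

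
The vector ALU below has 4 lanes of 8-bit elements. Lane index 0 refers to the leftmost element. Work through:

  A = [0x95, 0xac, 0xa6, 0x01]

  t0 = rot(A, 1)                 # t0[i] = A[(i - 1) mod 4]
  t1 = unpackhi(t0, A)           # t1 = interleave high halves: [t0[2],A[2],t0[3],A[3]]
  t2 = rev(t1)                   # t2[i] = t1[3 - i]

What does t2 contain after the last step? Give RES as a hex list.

RES = [ 0x01  0xa6  0xa6  0xac ]

  t0: 01 95 ac a6
  t1: ac a6 a6 01
  t2: 01 a6 a6 ac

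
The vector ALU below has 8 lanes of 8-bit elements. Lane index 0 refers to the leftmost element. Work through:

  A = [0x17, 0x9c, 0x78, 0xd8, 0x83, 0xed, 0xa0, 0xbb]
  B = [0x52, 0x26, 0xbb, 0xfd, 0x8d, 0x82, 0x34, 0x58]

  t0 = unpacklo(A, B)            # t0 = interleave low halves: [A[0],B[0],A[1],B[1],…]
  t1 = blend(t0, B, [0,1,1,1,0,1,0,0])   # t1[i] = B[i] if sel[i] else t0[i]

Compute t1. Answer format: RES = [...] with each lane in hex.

RES = [ 0x17  0x26  0xbb  0xfd  0x78  0x82  0xd8  0xfd ]

t0 = [0x17, 0x52, 0x9c, 0x26, 0x78, 0xbb, 0xd8, 0xfd]
t1 = [0x17, 0x26, 0xbb, 0xfd, 0x78, 0x82, 0xd8, 0xfd]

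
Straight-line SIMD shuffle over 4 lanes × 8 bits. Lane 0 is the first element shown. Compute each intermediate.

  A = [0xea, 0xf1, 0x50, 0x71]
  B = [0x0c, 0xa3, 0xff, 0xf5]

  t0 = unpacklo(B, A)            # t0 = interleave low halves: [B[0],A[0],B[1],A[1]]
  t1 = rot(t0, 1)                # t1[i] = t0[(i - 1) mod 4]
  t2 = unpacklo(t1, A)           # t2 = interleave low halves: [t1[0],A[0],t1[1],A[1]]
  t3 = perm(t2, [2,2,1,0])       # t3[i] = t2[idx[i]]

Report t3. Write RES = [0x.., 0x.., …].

  t0: 0c ea a3 f1
  t1: f1 0c ea a3
  t2: f1 ea 0c f1
  t3: 0c 0c ea f1

RES = [ 0x0c  0x0c  0xea  0xf1 ]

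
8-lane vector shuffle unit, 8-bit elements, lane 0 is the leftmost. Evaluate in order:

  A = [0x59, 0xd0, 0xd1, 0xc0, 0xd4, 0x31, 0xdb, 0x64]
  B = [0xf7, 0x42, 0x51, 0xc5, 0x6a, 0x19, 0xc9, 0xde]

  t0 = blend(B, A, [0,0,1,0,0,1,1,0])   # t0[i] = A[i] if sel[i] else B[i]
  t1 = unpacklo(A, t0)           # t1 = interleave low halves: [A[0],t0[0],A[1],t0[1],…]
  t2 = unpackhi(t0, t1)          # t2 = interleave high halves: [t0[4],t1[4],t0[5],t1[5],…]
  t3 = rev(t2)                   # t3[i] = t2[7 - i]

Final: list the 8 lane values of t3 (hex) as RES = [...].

t0 = [0xf7, 0x42, 0xd1, 0xc5, 0x6a, 0x31, 0xdb, 0xde]
t1 = [0x59, 0xf7, 0xd0, 0x42, 0xd1, 0xd1, 0xc0, 0xc5]
t2 = [0x6a, 0xd1, 0x31, 0xd1, 0xdb, 0xc0, 0xde, 0xc5]
t3 = [0xc5, 0xde, 0xc0, 0xdb, 0xd1, 0x31, 0xd1, 0x6a]

RES = [0xc5, 0xde, 0xc0, 0xdb, 0xd1, 0x31, 0xd1, 0x6a]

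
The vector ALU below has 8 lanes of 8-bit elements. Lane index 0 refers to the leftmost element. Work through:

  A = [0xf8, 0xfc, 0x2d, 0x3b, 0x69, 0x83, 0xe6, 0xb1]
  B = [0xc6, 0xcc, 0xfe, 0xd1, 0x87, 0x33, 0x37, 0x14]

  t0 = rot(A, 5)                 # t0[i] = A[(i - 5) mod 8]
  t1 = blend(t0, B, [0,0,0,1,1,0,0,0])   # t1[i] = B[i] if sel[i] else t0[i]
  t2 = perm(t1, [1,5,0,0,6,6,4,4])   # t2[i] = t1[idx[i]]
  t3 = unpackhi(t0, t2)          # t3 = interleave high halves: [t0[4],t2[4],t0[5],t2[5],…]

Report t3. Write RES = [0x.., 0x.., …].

t0 = [0x3b, 0x69, 0x83, 0xe6, 0xb1, 0xf8, 0xfc, 0x2d]
t1 = [0x3b, 0x69, 0x83, 0xd1, 0x87, 0xf8, 0xfc, 0x2d]
t2 = [0x69, 0xf8, 0x3b, 0x3b, 0xfc, 0xfc, 0x87, 0x87]
t3 = [0xb1, 0xfc, 0xf8, 0xfc, 0xfc, 0x87, 0x2d, 0x87]

RES = [0xb1, 0xfc, 0xf8, 0xfc, 0xfc, 0x87, 0x2d, 0x87]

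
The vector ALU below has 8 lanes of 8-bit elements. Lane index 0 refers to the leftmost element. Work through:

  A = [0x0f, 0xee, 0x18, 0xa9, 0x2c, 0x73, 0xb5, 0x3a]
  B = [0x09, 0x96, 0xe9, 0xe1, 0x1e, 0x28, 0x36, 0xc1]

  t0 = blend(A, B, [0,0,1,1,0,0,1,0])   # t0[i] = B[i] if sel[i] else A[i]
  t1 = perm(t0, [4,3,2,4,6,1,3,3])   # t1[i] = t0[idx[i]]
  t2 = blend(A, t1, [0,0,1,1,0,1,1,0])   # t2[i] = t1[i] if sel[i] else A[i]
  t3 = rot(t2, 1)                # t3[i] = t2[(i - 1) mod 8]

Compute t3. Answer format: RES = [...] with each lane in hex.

RES = [0x3a, 0x0f, 0xee, 0xe9, 0x2c, 0x2c, 0xee, 0xe1]

→ t0 |0f|ee|e9|e1|2c|73|36|3a|
→ t1 |2c|e1|e9|2c|36|ee|e1|e1|
→ t2 |0f|ee|e9|2c|2c|ee|e1|3a|
→ t3 |3a|0f|ee|e9|2c|2c|ee|e1|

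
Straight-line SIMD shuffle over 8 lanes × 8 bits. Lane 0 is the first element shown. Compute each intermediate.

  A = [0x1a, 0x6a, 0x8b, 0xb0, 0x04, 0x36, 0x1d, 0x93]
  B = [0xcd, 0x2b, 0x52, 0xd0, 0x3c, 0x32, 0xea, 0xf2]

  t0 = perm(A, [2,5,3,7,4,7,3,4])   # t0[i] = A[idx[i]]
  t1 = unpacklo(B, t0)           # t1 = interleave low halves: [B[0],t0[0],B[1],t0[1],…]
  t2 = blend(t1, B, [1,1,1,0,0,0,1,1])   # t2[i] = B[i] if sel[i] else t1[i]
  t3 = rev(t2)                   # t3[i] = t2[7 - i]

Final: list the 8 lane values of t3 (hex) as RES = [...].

t0 = [0x8b, 0x36, 0xb0, 0x93, 0x04, 0x93, 0xb0, 0x04]
t1 = [0xcd, 0x8b, 0x2b, 0x36, 0x52, 0xb0, 0xd0, 0x93]
t2 = [0xcd, 0x2b, 0x52, 0x36, 0x52, 0xb0, 0xea, 0xf2]
t3 = [0xf2, 0xea, 0xb0, 0x52, 0x36, 0x52, 0x2b, 0xcd]

RES = [0xf2, 0xea, 0xb0, 0x52, 0x36, 0x52, 0x2b, 0xcd]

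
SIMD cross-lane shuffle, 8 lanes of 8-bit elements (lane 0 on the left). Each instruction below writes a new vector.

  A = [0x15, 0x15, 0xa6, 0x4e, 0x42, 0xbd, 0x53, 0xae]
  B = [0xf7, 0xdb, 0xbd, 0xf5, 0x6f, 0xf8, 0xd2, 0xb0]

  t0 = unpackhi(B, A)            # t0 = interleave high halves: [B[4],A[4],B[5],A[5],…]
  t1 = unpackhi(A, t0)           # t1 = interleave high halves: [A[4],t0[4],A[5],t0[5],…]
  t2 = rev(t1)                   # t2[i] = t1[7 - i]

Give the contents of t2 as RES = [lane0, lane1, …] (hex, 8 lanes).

→ t0 |6f|42|f8|bd|d2|53|b0|ae|
→ t1 |42|d2|bd|53|53|b0|ae|ae|
→ t2 |ae|ae|b0|53|53|bd|d2|42|

RES = [0xae, 0xae, 0xb0, 0x53, 0x53, 0xbd, 0xd2, 0x42]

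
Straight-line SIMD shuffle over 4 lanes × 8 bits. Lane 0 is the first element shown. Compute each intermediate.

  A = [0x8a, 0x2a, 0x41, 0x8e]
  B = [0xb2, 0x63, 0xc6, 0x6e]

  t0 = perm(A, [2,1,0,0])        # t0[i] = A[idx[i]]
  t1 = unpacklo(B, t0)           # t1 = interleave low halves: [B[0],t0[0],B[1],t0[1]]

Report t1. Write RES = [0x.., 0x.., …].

RES = [0xb2, 0x41, 0x63, 0x2a]

→ t0 |41|2a|8a|8a|
→ t1 |b2|41|63|2a|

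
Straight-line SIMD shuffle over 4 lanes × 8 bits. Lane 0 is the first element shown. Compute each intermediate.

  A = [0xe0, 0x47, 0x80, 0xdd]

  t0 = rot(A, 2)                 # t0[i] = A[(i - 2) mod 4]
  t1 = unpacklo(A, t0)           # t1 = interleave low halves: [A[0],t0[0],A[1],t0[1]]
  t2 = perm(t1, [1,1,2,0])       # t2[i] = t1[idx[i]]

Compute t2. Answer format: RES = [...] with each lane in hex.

RES = [ 0x80  0x80  0x47  0xe0 ]

t0 = [0x80, 0xdd, 0xe0, 0x47]
t1 = [0xe0, 0x80, 0x47, 0xdd]
t2 = [0x80, 0x80, 0x47, 0xe0]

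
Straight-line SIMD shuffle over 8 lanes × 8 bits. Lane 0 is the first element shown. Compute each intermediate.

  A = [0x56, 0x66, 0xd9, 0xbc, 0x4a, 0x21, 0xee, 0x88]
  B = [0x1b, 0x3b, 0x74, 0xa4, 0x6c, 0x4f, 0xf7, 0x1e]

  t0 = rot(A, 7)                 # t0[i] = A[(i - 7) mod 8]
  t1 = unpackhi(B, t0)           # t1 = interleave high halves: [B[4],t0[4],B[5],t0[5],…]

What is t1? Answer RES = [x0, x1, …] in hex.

RES = [ 0x6c  0x21  0x4f  0xee  0xf7  0x88  0x1e  0x56 ]

  t0: 66 d9 bc 4a 21 ee 88 56
  t1: 6c 21 4f ee f7 88 1e 56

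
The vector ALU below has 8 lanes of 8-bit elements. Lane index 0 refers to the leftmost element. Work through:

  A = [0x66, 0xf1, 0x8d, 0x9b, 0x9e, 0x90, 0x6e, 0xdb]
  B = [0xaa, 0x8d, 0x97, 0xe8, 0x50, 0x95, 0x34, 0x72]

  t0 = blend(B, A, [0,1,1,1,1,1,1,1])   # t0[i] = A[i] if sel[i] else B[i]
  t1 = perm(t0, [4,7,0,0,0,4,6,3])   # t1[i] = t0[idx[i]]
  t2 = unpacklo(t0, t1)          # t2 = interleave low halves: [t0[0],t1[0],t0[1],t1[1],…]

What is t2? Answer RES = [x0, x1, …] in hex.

  t0: aa f1 8d 9b 9e 90 6e db
  t1: 9e db aa aa aa 9e 6e 9b
  t2: aa 9e f1 db 8d aa 9b aa

RES = [0xaa, 0x9e, 0xf1, 0xdb, 0x8d, 0xaa, 0x9b, 0xaa]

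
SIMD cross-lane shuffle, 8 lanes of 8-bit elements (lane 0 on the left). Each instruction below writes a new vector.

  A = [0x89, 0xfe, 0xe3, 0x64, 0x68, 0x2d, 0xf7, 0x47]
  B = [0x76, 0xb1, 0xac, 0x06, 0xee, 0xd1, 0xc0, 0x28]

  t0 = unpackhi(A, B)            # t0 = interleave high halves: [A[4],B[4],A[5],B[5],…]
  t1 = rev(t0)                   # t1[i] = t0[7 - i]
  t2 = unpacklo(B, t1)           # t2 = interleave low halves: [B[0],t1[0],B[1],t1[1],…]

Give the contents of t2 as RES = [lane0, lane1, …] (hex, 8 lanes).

RES = [0x76, 0x28, 0xb1, 0x47, 0xac, 0xc0, 0x06, 0xf7]

  t0: 68 ee 2d d1 f7 c0 47 28
  t1: 28 47 c0 f7 d1 2d ee 68
  t2: 76 28 b1 47 ac c0 06 f7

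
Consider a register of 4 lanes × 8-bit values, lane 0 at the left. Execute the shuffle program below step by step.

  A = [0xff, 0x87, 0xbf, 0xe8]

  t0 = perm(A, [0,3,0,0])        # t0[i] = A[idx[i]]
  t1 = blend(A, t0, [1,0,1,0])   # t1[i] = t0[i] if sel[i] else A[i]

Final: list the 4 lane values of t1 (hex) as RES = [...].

  t0: ff e8 ff ff
  t1: ff 87 ff e8

RES = [ 0xff  0x87  0xff  0xe8 ]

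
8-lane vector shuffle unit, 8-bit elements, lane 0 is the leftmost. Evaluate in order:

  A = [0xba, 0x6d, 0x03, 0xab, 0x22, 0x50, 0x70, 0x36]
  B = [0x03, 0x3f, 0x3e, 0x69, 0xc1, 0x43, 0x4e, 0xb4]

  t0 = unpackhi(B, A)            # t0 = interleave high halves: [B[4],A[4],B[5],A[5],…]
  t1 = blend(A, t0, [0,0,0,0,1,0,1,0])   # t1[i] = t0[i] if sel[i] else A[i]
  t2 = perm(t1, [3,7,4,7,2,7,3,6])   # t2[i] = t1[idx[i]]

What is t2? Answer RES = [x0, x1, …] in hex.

RES = [ 0xab  0x36  0x4e  0x36  0x03  0x36  0xab  0xb4 ]

→ t0 |c1|22|43|50|4e|70|b4|36|
→ t1 |ba|6d|03|ab|4e|50|b4|36|
→ t2 |ab|36|4e|36|03|36|ab|b4|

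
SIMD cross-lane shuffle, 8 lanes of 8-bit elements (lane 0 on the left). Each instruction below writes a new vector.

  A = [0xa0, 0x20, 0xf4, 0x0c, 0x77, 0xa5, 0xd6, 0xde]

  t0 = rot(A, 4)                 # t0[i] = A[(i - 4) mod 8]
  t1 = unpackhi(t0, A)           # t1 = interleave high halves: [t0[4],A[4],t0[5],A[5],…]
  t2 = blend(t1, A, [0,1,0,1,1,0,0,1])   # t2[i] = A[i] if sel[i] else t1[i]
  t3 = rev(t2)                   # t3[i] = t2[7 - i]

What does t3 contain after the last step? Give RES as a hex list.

  t0: 77 a5 d6 de a0 20 f4 0c
  t1: a0 77 20 a5 f4 d6 0c de
  t2: a0 20 20 0c 77 d6 0c de
  t3: de 0c d6 77 0c 20 20 a0

RES = [ 0xde  0x0c  0xd6  0x77  0x0c  0x20  0x20  0xa0 ]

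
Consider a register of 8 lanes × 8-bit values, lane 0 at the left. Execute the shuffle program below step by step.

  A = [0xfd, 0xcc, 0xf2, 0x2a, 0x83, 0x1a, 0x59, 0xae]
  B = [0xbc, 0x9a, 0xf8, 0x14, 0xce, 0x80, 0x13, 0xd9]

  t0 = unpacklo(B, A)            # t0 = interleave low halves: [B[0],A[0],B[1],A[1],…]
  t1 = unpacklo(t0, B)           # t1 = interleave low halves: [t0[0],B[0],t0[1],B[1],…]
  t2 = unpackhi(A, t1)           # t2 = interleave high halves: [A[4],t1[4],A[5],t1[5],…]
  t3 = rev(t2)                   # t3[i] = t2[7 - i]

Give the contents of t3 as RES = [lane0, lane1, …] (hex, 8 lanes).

t0 = [0xbc, 0xfd, 0x9a, 0xcc, 0xf8, 0xf2, 0x14, 0x2a]
t1 = [0xbc, 0xbc, 0xfd, 0x9a, 0x9a, 0xf8, 0xcc, 0x14]
t2 = [0x83, 0x9a, 0x1a, 0xf8, 0x59, 0xcc, 0xae, 0x14]
t3 = [0x14, 0xae, 0xcc, 0x59, 0xf8, 0x1a, 0x9a, 0x83]

RES = [0x14, 0xae, 0xcc, 0x59, 0xf8, 0x1a, 0x9a, 0x83]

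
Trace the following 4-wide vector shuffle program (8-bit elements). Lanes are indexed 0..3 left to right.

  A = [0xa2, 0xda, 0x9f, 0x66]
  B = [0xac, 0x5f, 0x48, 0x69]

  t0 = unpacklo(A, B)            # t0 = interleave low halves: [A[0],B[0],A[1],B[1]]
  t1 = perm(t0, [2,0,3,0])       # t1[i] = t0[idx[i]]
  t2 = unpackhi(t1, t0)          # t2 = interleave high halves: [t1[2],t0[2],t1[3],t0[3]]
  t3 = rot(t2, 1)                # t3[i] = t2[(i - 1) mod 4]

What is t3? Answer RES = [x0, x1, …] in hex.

RES = [0x5f, 0x5f, 0xda, 0xa2]

  t0: a2 ac da 5f
  t1: da a2 5f a2
  t2: 5f da a2 5f
  t3: 5f 5f da a2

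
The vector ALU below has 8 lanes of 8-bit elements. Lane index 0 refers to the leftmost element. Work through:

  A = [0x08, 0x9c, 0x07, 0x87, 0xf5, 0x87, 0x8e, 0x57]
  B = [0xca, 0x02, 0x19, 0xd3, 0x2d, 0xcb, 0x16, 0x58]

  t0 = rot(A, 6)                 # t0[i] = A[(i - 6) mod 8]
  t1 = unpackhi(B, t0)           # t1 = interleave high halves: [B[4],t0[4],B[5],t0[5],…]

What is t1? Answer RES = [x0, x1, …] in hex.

RES = [0x2d, 0x8e, 0xcb, 0x57, 0x16, 0x08, 0x58, 0x9c]

t0 = [0x07, 0x87, 0xf5, 0x87, 0x8e, 0x57, 0x08, 0x9c]
t1 = [0x2d, 0x8e, 0xcb, 0x57, 0x16, 0x08, 0x58, 0x9c]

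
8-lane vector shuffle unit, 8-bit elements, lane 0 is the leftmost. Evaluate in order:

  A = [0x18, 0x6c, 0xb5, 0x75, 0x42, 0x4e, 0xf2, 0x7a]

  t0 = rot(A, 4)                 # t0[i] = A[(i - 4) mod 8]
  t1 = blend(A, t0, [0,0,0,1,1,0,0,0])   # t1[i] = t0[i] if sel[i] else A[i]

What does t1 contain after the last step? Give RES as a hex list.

  t0: 42 4e f2 7a 18 6c b5 75
  t1: 18 6c b5 7a 18 4e f2 7a

RES = [ 0x18  0x6c  0xb5  0x7a  0x18  0x4e  0xf2  0x7a ]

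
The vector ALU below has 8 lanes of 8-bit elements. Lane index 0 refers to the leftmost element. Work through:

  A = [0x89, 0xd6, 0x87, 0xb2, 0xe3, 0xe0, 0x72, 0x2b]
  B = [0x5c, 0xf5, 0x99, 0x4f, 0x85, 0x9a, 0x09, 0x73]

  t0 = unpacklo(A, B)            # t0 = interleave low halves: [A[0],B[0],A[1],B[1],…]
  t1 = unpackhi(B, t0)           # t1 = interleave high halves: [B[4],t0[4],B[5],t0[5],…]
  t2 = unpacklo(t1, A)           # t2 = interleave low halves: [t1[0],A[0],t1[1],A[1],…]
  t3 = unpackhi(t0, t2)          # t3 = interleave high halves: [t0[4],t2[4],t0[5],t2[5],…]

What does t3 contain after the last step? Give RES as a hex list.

RES = [ 0x87  0x9a  0x99  0x87  0xb2  0x99  0x4f  0xb2 ]

→ t0 |89|5c|d6|f5|87|99|b2|4f|
→ t1 |85|87|9a|99|09|b2|73|4f|
→ t2 |85|89|87|d6|9a|87|99|b2|
→ t3 |87|9a|99|87|b2|99|4f|b2|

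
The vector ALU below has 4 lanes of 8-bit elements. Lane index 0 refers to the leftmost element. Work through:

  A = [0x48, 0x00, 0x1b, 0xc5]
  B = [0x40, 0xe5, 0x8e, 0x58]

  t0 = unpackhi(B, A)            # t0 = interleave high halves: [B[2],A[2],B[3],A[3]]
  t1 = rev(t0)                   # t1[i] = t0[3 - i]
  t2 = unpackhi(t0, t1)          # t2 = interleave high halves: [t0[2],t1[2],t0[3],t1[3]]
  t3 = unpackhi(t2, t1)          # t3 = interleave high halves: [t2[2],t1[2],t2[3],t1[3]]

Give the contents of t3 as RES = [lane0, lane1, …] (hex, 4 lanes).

  t0: 8e 1b 58 c5
  t1: c5 58 1b 8e
  t2: 58 1b c5 8e
  t3: c5 1b 8e 8e

RES = [ 0xc5  0x1b  0x8e  0x8e ]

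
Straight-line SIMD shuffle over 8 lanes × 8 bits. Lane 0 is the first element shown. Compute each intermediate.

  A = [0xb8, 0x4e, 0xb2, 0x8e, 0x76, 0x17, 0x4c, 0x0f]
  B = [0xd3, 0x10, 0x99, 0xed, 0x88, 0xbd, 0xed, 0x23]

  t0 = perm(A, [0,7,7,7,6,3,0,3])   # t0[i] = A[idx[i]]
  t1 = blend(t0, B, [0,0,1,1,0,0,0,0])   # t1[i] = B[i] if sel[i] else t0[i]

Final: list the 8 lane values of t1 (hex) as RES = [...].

RES = [0xb8, 0x0f, 0x99, 0xed, 0x4c, 0x8e, 0xb8, 0x8e]

→ t0 |b8|0f|0f|0f|4c|8e|b8|8e|
→ t1 |b8|0f|99|ed|4c|8e|b8|8e|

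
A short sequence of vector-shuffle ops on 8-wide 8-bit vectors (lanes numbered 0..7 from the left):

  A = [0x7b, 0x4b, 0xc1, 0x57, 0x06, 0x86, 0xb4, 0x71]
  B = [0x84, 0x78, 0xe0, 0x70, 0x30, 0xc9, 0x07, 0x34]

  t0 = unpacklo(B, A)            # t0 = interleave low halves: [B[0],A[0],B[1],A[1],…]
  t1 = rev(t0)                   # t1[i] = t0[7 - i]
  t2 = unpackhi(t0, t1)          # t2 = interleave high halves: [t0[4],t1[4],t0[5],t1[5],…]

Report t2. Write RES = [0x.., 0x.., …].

  t0: 84 7b 78 4b e0 c1 70 57
  t1: 57 70 c1 e0 4b 78 7b 84
  t2: e0 4b c1 78 70 7b 57 84

RES = [ 0xe0  0x4b  0xc1  0x78  0x70  0x7b  0x57  0x84 ]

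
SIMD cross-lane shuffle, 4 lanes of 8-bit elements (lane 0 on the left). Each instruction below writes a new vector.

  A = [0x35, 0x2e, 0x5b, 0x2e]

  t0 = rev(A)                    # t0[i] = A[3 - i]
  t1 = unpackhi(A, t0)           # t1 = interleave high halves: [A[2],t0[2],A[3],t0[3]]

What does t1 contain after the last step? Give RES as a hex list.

RES = [ 0x5b  0x2e  0x2e  0x35 ]

→ t0 |2e|5b|2e|35|
→ t1 |5b|2e|2e|35|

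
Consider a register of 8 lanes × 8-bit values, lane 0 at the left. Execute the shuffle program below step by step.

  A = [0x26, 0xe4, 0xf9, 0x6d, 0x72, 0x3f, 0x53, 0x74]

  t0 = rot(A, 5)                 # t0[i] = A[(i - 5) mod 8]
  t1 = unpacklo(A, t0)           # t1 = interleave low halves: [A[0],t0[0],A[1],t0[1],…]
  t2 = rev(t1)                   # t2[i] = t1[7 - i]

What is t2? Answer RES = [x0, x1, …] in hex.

RES = [0x53, 0x6d, 0x3f, 0xf9, 0x72, 0xe4, 0x6d, 0x26]

t0 = [0x6d, 0x72, 0x3f, 0x53, 0x74, 0x26, 0xe4, 0xf9]
t1 = [0x26, 0x6d, 0xe4, 0x72, 0xf9, 0x3f, 0x6d, 0x53]
t2 = [0x53, 0x6d, 0x3f, 0xf9, 0x72, 0xe4, 0x6d, 0x26]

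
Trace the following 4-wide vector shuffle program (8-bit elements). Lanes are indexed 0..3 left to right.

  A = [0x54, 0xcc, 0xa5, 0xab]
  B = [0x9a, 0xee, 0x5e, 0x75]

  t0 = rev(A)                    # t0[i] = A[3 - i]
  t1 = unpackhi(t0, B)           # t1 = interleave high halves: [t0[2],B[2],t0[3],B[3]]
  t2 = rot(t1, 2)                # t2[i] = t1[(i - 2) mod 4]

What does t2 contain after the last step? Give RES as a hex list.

  t0: ab a5 cc 54
  t1: cc 5e 54 75
  t2: 54 75 cc 5e

RES = [0x54, 0x75, 0xcc, 0x5e]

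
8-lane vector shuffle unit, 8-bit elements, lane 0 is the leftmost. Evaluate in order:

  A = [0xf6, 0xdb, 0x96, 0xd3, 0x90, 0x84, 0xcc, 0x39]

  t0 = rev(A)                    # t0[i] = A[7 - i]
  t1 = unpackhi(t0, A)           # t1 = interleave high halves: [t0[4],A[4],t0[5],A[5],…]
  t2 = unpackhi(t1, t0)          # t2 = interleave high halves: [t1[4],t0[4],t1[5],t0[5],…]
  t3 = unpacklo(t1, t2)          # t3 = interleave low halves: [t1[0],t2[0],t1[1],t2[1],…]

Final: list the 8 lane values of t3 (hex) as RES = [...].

RES = [ 0xd3  0xdb  0x90  0xd3  0x96  0xcc  0x84  0x96 ]

t0 = [0x39, 0xcc, 0x84, 0x90, 0xd3, 0x96, 0xdb, 0xf6]
t1 = [0xd3, 0x90, 0x96, 0x84, 0xdb, 0xcc, 0xf6, 0x39]
t2 = [0xdb, 0xd3, 0xcc, 0x96, 0xf6, 0xdb, 0x39, 0xf6]
t3 = [0xd3, 0xdb, 0x90, 0xd3, 0x96, 0xcc, 0x84, 0x96]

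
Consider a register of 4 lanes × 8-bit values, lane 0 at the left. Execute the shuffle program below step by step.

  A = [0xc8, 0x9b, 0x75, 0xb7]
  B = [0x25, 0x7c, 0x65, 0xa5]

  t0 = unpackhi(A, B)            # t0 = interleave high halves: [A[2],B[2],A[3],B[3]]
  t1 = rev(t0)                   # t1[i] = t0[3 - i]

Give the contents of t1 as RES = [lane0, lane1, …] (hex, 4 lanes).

→ t0 |75|65|b7|a5|
→ t1 |a5|b7|65|75|

RES = [ 0xa5  0xb7  0x65  0x75 ]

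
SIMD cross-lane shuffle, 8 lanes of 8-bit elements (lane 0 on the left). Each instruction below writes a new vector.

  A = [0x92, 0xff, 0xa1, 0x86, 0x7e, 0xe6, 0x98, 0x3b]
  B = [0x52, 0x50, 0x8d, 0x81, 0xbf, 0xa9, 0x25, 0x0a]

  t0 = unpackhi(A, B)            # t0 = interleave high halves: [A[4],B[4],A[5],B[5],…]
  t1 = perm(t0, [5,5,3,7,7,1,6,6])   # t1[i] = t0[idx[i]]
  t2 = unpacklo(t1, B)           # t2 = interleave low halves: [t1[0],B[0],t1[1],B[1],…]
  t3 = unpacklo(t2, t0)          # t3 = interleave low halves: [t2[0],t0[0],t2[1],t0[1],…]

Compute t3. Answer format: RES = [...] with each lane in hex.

RES = [0x25, 0x7e, 0x52, 0xbf, 0x25, 0xe6, 0x50, 0xa9]

t0 = [0x7e, 0xbf, 0xe6, 0xa9, 0x98, 0x25, 0x3b, 0x0a]
t1 = [0x25, 0x25, 0xa9, 0x0a, 0x0a, 0xbf, 0x3b, 0x3b]
t2 = [0x25, 0x52, 0x25, 0x50, 0xa9, 0x8d, 0x0a, 0x81]
t3 = [0x25, 0x7e, 0x52, 0xbf, 0x25, 0xe6, 0x50, 0xa9]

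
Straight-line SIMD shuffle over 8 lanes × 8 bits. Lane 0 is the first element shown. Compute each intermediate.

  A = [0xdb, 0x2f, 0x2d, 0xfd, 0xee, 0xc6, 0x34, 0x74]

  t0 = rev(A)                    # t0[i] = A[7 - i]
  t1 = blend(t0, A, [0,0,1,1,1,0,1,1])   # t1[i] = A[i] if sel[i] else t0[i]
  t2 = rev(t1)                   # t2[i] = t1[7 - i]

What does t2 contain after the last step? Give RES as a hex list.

RES = [0x74, 0x34, 0x2d, 0xee, 0xfd, 0x2d, 0x34, 0x74]

  t0: 74 34 c6 ee fd 2d 2f db
  t1: 74 34 2d fd ee 2d 34 74
  t2: 74 34 2d ee fd 2d 34 74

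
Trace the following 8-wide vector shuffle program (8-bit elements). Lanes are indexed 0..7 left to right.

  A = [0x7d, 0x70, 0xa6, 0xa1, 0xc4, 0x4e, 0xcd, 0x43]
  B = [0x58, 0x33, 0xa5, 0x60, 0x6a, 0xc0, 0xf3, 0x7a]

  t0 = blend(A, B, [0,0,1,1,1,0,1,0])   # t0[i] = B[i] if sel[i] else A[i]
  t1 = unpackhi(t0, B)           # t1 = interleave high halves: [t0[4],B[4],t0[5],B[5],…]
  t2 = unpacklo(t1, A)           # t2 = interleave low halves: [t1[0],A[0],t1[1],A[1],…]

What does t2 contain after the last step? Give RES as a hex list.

  t0: 7d 70 a5 60 6a 4e f3 43
  t1: 6a 6a 4e c0 f3 f3 43 7a
  t2: 6a 7d 6a 70 4e a6 c0 a1

RES = [ 0x6a  0x7d  0x6a  0x70  0x4e  0xa6  0xc0  0xa1 ]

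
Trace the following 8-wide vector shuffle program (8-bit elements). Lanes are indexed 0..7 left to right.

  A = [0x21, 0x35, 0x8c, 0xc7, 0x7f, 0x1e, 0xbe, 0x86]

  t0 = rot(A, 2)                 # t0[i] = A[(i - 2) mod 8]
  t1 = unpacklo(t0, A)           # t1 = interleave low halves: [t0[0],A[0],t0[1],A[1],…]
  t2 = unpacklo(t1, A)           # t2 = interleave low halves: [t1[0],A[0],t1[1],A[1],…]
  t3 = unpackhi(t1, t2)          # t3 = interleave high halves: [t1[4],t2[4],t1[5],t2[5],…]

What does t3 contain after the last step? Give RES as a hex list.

RES = [ 0x21  0x86  0x8c  0x8c  0x35  0x35  0xc7  0xc7 ]

→ t0 |be|86|21|35|8c|c7|7f|1e|
→ t1 |be|21|86|35|21|8c|35|c7|
→ t2 |be|21|21|35|86|8c|35|c7|
→ t3 |21|86|8c|8c|35|35|c7|c7|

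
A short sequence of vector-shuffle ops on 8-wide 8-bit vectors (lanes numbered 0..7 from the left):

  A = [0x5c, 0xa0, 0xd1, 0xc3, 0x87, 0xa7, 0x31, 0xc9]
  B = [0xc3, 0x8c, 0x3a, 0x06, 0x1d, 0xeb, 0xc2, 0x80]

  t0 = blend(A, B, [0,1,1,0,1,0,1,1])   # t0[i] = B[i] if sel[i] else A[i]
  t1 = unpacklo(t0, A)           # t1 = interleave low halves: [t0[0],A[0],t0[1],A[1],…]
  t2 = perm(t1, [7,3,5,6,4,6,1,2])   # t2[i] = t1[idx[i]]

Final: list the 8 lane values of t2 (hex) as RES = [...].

RES = [ 0xc3  0xa0  0xd1  0xc3  0x3a  0xc3  0x5c  0x8c ]

→ t0 |5c|8c|3a|c3|1d|a7|c2|80|
→ t1 |5c|5c|8c|a0|3a|d1|c3|c3|
→ t2 |c3|a0|d1|c3|3a|c3|5c|8c|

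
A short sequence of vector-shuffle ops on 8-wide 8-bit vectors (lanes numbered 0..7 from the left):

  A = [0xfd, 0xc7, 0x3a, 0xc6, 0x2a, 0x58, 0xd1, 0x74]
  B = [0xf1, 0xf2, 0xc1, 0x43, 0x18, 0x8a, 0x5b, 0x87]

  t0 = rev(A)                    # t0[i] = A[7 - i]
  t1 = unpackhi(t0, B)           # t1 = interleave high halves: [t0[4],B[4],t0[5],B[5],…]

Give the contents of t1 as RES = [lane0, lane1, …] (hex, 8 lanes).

t0 = [0x74, 0xd1, 0x58, 0x2a, 0xc6, 0x3a, 0xc7, 0xfd]
t1 = [0xc6, 0x18, 0x3a, 0x8a, 0xc7, 0x5b, 0xfd, 0x87]

RES = [ 0xc6  0x18  0x3a  0x8a  0xc7  0x5b  0xfd  0x87 ]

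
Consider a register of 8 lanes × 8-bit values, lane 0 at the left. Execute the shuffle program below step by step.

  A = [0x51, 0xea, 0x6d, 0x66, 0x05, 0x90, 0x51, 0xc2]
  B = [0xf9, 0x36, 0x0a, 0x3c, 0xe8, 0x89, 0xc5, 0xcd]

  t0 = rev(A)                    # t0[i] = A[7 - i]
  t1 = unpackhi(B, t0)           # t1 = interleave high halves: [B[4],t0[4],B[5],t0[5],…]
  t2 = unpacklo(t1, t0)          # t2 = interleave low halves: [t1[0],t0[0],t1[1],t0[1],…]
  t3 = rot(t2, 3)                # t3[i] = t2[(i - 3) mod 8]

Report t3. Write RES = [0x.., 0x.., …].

RES = [ 0x90  0x6d  0x05  0xe8  0xc2  0x66  0x51  0x89 ]

t0 = [0xc2, 0x51, 0x90, 0x05, 0x66, 0x6d, 0xea, 0x51]
t1 = [0xe8, 0x66, 0x89, 0x6d, 0xc5, 0xea, 0xcd, 0x51]
t2 = [0xe8, 0xc2, 0x66, 0x51, 0x89, 0x90, 0x6d, 0x05]
t3 = [0x90, 0x6d, 0x05, 0xe8, 0xc2, 0x66, 0x51, 0x89]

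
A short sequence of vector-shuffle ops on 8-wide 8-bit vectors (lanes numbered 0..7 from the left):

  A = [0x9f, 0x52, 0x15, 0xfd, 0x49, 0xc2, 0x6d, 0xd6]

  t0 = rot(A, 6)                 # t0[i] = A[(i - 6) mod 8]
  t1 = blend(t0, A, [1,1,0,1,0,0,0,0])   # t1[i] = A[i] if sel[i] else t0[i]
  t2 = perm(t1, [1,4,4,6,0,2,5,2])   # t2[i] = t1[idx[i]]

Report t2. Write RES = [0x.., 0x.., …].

RES = [ 0x52  0x6d  0x6d  0x9f  0x9f  0x49  0xd6  0x49 ]

t0 = [0x15, 0xfd, 0x49, 0xc2, 0x6d, 0xd6, 0x9f, 0x52]
t1 = [0x9f, 0x52, 0x49, 0xfd, 0x6d, 0xd6, 0x9f, 0x52]
t2 = [0x52, 0x6d, 0x6d, 0x9f, 0x9f, 0x49, 0xd6, 0x49]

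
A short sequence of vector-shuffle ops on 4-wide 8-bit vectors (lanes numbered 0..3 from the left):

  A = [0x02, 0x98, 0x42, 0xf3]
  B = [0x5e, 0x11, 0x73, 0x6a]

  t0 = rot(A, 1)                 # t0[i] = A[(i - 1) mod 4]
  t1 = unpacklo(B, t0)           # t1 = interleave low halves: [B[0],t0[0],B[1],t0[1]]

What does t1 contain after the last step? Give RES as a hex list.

→ t0 |f3|02|98|42|
→ t1 |5e|f3|11|02|

RES = [0x5e, 0xf3, 0x11, 0x02]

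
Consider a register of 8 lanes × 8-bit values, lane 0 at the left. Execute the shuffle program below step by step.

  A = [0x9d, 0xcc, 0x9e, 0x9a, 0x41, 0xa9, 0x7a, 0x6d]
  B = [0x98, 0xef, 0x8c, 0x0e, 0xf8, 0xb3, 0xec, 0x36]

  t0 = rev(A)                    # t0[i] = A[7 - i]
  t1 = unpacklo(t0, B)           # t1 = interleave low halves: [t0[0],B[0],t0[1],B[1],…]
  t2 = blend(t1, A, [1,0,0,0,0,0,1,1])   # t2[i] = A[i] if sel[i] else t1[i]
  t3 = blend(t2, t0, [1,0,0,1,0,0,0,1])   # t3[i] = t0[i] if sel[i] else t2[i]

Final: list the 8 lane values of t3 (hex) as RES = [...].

RES = [ 0x6d  0x98  0x7a  0x41  0xa9  0x8c  0x7a  0x9d ]

t0 = [0x6d, 0x7a, 0xa9, 0x41, 0x9a, 0x9e, 0xcc, 0x9d]
t1 = [0x6d, 0x98, 0x7a, 0xef, 0xa9, 0x8c, 0x41, 0x0e]
t2 = [0x9d, 0x98, 0x7a, 0xef, 0xa9, 0x8c, 0x7a, 0x6d]
t3 = [0x6d, 0x98, 0x7a, 0x41, 0xa9, 0x8c, 0x7a, 0x9d]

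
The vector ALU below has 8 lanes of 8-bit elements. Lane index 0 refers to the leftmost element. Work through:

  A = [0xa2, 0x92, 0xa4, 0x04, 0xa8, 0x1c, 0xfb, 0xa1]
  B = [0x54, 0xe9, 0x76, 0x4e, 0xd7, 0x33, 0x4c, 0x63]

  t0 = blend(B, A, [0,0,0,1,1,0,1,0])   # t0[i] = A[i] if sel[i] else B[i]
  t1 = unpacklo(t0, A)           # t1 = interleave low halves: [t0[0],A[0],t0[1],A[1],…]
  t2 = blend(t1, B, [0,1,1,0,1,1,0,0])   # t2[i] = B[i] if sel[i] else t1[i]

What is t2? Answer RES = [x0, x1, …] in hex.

  t0: 54 e9 76 04 a8 33 fb 63
  t1: 54 a2 e9 92 76 a4 04 04
  t2: 54 e9 76 92 d7 33 04 04

RES = [ 0x54  0xe9  0x76  0x92  0xd7  0x33  0x04  0x04 ]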